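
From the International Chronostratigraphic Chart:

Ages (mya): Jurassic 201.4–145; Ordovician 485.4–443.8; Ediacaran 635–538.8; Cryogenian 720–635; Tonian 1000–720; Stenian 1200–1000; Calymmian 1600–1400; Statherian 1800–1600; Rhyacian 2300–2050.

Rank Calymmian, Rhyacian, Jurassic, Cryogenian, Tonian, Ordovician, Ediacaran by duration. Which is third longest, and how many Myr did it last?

Calymmian, 200 million years

Durations: Calymmian 200; Rhyacian 250; Jurassic 56.4; Cryogenian 85; Tonian 280; Ordovician 41.6; Ediacaran 96.2 Myr.
Sorted longest-first: Tonian (280), Rhyacian (250), Calymmian (200), Ediacaran (96.2), Cryogenian (85), Jurassic (56.4), Ordovician (41.6).
The third longest is Calymmian at 200 Myr.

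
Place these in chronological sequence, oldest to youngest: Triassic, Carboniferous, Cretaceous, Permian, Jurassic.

Group by era (each group listed oldest first) — Paleozoic: Carboniferous, Permian; Mesozoic: Triassic, Jurassic, Cretaceous. The eras run Paleozoic → Mesozoic → Cenozoic. Concatenating the groups in that era order gives oldest to youngest directly.

Carboniferous, then Permian, then Triassic, then Jurassic, then Cretaceous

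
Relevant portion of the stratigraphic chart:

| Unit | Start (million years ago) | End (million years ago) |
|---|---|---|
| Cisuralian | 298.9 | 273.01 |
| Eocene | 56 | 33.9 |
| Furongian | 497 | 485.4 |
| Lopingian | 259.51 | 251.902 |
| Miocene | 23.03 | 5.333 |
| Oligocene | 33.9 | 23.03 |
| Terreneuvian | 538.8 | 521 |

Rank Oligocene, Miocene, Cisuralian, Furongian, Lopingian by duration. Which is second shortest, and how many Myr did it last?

Oligocene, 10.87 million years

Durations: Oligocene 10.87; Miocene 17.697; Cisuralian 25.89; Furongian 11.6; Lopingian 7.608 Myr.
Sorted shortest-first: Lopingian (7.608), Oligocene (10.87), Furongian (11.6), Miocene (17.697), Cisuralian (25.89).
The second shortest is Oligocene at 10.87 Myr.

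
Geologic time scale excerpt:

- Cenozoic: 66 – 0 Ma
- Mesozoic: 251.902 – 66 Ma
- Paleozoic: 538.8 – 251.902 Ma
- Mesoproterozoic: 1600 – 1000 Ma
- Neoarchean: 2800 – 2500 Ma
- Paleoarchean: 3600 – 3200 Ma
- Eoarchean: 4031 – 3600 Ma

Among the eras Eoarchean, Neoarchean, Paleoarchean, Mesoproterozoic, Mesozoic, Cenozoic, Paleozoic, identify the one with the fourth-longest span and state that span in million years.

Start − end for each: Eoarchean 4031 − 3600 = 431; Neoarchean 2800 − 2500 = 300; Paleoarchean 3600 − 3200 = 400; Mesoproterozoic 1600 − 1000 = 600; Mesozoic 251.902 − 66 = 185.902; Cenozoic 66 − 0 = 66; Paleozoic 538.8 − 251.902 = 286.898.
Ranking these from longest: Mesoproterozoic > Eoarchean > Paleoarchean > Neoarchean > Paleozoic > Mesozoic > Cenozoic.
Position 4 in that ranking is Neoarchean, which lasted 300 Myr.

Neoarchean, 300 million years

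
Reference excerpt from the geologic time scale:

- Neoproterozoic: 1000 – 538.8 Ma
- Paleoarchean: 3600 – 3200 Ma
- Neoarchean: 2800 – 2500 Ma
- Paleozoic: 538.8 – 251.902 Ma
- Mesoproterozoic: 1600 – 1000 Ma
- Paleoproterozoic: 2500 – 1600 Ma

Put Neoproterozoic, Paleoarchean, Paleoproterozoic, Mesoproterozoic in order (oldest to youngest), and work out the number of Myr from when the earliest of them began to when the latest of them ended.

Paleoarchean → Paleoproterozoic → Mesoproterozoic → Neoproterozoic; total span 3061.2 Myr

Start ages (Ma): Paleoarchean 3600, Paleoproterozoic 2500, Mesoproterozoic 1600, Neoproterozoic 1000.
Ordered oldest to youngest: Paleoarchean, Paleoproterozoic, Mesoproterozoic, Neoproterozoic.
Span = 3600 − 538.8 = 3061.2 Myr.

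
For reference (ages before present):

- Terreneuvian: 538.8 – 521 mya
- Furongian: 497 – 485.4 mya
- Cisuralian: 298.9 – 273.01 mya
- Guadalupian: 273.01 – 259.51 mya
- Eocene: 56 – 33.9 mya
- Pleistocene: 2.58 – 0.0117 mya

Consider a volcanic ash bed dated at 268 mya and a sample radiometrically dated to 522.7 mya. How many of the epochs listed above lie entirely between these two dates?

522.7 Ma sits inside the Terreneuvian (538.8–521) and 268 Ma inside the Guadalupian (273.01–259.51); neither of those is wholly between the two dates.
The listed epochs lying completely between them are Furongian, Cisuralian — 2 in all.

2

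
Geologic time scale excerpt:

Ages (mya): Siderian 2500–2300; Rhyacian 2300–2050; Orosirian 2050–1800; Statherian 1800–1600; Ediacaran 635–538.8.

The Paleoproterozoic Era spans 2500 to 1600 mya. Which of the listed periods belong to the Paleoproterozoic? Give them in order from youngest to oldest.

Periods with both bounds inside 2500–1600 Ma: Statherian (1800–1600), Orosirian (2050–1800), Rhyacian (2300–2050), Siderian (2500–2300).

Statherian, Orosirian, Rhyacian, Siderian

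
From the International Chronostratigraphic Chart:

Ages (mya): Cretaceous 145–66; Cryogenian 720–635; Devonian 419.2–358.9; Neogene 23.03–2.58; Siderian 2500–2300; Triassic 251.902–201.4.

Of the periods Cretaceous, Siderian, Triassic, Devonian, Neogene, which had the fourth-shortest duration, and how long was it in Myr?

Cretaceous, 79 million years

Start − end for each: Cretaceous 145 − 66 = 79; Siderian 2500 − 2300 = 200; Triassic 251.902 − 201.4 = 50.502; Devonian 419.2 − 358.9 = 60.3; Neogene 23.03 − 2.58 = 20.45.
Ranking these from shortest: Neogene < Triassic < Devonian < Cretaceous < Siderian.
Position 4 in that ranking is Cretaceous, which lasted 79 Myr.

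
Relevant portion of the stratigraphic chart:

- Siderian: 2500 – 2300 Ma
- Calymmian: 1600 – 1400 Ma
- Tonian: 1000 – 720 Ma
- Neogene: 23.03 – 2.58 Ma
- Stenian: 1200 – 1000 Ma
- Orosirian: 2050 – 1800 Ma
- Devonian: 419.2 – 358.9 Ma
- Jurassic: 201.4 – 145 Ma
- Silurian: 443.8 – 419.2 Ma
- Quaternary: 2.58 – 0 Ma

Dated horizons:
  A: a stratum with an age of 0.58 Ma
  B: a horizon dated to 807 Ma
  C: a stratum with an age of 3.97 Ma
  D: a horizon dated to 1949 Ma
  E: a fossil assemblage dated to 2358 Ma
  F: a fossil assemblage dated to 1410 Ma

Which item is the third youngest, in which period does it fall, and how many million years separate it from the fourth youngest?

B, in the Tonian; 603 million years to F

Sorted youngest-first by Ma: A (0.58), C (3.97), B (807), F (1410), D (1949), E (2358).
The third youngest is B at 807 Ma, which lies in 1000–720 Ma: the Tonian.
The fourth youngest is F at 1410 Ma; separation = |807 − 1410| = 603 Myr.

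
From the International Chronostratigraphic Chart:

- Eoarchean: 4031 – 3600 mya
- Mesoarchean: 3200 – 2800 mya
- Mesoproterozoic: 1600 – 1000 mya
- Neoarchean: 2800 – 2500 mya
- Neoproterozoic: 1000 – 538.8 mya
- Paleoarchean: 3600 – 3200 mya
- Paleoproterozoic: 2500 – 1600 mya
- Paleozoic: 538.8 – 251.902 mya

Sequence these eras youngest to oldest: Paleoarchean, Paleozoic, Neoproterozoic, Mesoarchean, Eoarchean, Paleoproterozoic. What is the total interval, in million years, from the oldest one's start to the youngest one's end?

Paleozoic → Neoproterozoic → Paleoproterozoic → Mesoarchean → Paleoarchean → Eoarchean; total span 3779.098 Myr

From the excerpt: Paleoarchean 3600–3200; Paleozoic 538.8–251.902; Neoproterozoic 1000–538.8; Mesoarchean 3200–2800; Eoarchean 4031–3600; Paleoproterozoic 2500–1600 (Ma).
Larger Ma is earlier, so the oldest is Eoarchean and the youngest is Paleozoic; youngest to oldest: Paleozoic, Neoproterozoic, Paleoproterozoic, Mesoarchean, Paleoarchean, Eoarchean.
Oldest start 4031 minus youngest end 251.902 gives 3779.098 Myr overall.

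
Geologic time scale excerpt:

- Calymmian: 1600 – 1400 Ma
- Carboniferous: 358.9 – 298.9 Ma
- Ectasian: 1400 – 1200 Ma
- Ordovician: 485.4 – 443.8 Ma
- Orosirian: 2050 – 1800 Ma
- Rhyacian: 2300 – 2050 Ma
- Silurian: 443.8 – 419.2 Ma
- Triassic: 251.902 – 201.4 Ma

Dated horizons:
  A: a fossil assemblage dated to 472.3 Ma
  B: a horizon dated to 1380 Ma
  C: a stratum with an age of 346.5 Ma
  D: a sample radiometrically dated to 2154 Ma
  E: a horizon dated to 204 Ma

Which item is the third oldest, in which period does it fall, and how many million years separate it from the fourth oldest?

A, in the Ordovician; 125.8 million years to C

Sorted oldest-first by Ma: D (2154), B (1380), A (472.3), C (346.5), E (204).
The third oldest is A at 472.3 Ma, which lies in 485.4–443.8 Ma: the Ordovician.
The fourth oldest is C at 346.5 Ma; separation = |472.3 − 346.5| = 125.8 Myr.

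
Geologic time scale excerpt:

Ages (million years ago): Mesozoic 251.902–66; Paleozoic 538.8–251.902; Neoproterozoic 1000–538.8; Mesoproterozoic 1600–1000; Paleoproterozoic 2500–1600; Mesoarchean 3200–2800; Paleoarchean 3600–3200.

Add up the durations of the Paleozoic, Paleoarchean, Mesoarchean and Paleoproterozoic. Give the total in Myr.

1986.898 million years

Duration is start − end for each: (538.8 − 251.902) + (3600 − 3200) + (3200 − 2800) + (2500 − 1600).
That is 286.898 + 400 + 400 + 900, which totals 1986.898 million years.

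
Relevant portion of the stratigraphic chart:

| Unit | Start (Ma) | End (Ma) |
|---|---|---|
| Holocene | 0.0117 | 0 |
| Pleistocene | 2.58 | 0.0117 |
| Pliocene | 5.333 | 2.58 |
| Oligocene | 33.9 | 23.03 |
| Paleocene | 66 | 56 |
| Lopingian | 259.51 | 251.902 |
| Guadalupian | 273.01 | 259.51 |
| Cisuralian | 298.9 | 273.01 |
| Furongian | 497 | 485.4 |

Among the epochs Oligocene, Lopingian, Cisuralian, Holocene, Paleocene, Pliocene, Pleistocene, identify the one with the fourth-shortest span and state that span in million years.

Lopingian, 7.608 million years

Start − end for each: Oligocene 33.9 − 23.03 = 10.87; Lopingian 259.51 − 251.902 = 7.608; Cisuralian 298.9 − 273.01 = 25.89; Holocene 0.0117 − 0 = 0.0117; Paleocene 66 − 56 = 10; Pliocene 5.333 − 2.58 = 2.753; Pleistocene 2.58 − 0.0117 = 2.5683.
Ranking these from shortest: Holocene < Pleistocene < Pliocene < Lopingian < Paleocene < Oligocene < Cisuralian.
Position 4 in that ranking is Lopingian, which lasted 7.608 Myr.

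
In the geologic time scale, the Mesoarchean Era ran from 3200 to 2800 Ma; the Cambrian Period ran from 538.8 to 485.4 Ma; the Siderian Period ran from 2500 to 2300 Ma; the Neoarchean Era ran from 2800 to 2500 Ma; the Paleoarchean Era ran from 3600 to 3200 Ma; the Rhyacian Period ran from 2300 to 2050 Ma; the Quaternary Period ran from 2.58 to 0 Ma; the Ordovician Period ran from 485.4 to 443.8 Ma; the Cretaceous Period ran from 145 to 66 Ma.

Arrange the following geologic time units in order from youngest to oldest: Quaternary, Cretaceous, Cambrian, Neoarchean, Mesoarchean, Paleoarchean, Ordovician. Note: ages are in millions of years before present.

Quaternary, Cretaceous, Ordovician, Cambrian, Neoarchean, Mesoarchean, Paleoarchean

The oldest of these is Paleoarchean (starts 3600 Ma) and the youngest is Quaternary (ends 0 Ma).
In between, by decreasing start age: Mesoarchean (3200), Neoarchean (2800), Cambrian (538.8), Ordovician (485.4), Cretaceous (145).
Listing youngest first means reversing that sequence.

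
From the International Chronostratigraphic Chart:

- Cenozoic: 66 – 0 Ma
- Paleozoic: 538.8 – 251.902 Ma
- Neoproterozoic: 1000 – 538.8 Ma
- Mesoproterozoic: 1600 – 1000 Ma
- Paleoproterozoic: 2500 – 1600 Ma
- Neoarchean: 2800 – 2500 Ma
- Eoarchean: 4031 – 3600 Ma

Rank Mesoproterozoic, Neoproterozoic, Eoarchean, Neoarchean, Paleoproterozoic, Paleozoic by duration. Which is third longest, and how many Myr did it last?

Durations: Mesoproterozoic 600; Neoproterozoic 461.2; Eoarchean 431; Neoarchean 300; Paleoproterozoic 900; Paleozoic 286.898 Myr.
Sorted longest-first: Paleoproterozoic (900), Mesoproterozoic (600), Neoproterozoic (461.2), Eoarchean (431), Neoarchean (300), Paleozoic (286.898).
The third longest is Neoproterozoic at 461.2 Myr.

Neoproterozoic, 461.2 million years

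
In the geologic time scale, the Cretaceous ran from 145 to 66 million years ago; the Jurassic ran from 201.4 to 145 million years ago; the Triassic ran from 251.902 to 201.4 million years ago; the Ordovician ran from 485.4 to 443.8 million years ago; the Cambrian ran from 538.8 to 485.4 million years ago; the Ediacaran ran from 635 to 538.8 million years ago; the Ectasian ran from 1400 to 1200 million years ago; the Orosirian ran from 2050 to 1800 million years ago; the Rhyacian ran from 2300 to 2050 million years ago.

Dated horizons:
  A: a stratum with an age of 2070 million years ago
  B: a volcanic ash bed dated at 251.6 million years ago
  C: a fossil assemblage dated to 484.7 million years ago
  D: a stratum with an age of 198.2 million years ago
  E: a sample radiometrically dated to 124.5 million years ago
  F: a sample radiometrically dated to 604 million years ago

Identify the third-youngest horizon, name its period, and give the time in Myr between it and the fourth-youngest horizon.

Sorted youngest-first by Ma: E (124.5), D (198.2), B (251.6), C (484.7), F (604), A (2070).
The third youngest is B at 251.6 Ma, which lies in 251.902–201.4 Ma: the Triassic.
The fourth youngest is C at 484.7 Ma; separation = |251.6 − 484.7| = 233.1 Myr.

B, in the Triassic; 233.1 million years to C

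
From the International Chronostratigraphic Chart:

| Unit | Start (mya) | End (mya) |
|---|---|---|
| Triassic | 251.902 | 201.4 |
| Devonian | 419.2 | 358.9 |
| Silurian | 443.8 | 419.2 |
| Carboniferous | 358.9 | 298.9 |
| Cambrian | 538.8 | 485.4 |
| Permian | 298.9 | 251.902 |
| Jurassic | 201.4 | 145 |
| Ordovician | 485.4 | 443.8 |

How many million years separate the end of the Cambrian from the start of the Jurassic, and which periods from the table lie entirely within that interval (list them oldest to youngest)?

End of Cambrian = 485.4 Ma; start of Jurassic = 201.4 Ma.
Gap = 485.4 − 201.4 = 284 Myr.
Periods wholly inside 485.4–201.4 Ma: Ordovician (485.4–443.8), Silurian (443.8–419.2), Devonian (419.2–358.9), Carboniferous (358.9–298.9), Permian (298.9–251.902), Triassic (251.902–201.4).

284 million years; Ordovician, Silurian, Devonian, Carboniferous, Permian, Triassic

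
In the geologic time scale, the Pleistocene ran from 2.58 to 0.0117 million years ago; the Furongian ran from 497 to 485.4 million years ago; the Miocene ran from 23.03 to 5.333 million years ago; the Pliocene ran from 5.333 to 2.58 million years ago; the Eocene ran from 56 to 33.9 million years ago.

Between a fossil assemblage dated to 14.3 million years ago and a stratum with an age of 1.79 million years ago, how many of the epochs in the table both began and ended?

The older date is 14.3 Ma and the younger is 1.79 Ma.
Epochs with start < 14.3 and end > 1.79 Ma: Pliocene (5.333–2.58).
That is 1 complete epoch.

1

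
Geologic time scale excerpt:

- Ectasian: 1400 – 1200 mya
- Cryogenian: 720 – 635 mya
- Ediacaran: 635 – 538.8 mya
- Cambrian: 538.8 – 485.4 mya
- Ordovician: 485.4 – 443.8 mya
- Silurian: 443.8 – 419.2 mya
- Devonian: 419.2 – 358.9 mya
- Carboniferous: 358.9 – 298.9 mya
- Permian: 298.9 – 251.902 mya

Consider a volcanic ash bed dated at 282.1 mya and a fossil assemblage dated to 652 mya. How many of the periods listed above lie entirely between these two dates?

652 Ma sits inside the Cryogenian (720–635) and 282.1 Ma inside the Permian (298.9–251.902); neither of those is wholly between the two dates.
The listed periods lying completely between them are Ediacaran, Cambrian, Ordovician, Silurian, Devonian, Carboniferous — 6 in all.

6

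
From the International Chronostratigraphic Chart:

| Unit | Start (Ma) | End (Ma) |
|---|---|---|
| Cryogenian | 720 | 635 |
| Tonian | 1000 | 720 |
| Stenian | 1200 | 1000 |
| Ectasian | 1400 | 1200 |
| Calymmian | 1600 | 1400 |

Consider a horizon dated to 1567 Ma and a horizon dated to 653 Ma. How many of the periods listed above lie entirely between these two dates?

1567 Ma sits inside the Calymmian (1600–1400) and 653 Ma inside the Cryogenian (720–635); neither of those is wholly between the two dates.
The listed periods lying completely between them are Ectasian, Stenian, Tonian — 3 in all.

3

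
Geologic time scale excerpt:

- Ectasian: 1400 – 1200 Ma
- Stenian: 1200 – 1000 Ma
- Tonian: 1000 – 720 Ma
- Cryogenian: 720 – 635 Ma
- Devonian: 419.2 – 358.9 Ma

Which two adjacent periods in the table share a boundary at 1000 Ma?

The Stenian ends at 1000 Ma and the Tonian begins at 1000 Ma, so they share that boundary.

Stenian and Tonian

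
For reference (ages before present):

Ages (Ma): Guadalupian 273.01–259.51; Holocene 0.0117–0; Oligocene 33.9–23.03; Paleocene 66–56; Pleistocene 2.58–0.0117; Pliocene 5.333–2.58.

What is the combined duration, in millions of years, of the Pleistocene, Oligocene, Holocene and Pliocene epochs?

16.203 million years

Each duration: Pleistocene = 2.5683; Oligocene = 10.87; Holocene = 0.0117; Pliocene = 2.753.
Sum: 2.5683 + 10.87 + 0.0117 + 2.753 = 16.203 Myr.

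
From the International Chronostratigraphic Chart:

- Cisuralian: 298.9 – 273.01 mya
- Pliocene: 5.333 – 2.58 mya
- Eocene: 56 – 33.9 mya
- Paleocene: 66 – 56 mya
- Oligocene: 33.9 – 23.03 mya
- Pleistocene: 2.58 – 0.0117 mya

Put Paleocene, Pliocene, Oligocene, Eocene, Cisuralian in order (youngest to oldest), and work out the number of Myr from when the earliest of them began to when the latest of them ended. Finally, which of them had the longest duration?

Pliocene, Oligocene, Eocene, Paleocene, Cisuralian; total span 296.32 Myr; longest is Cisuralian

Start ages (Ma): Cisuralian 298.9, Paleocene 66, Eocene 56, Oligocene 33.9, Pliocene 5.333.
Ordered youngest to oldest: Pliocene, Oligocene, Eocene, Paleocene, Cisuralian.
Span = 298.9 − 2.58 = 296.32 Myr.
Durations: Oligocene 10.87, Paleocene 10, Pliocene 2.753, Cisuralian 25.89, Eocene 22.1 → longest is Cisuralian (25.89 Myr).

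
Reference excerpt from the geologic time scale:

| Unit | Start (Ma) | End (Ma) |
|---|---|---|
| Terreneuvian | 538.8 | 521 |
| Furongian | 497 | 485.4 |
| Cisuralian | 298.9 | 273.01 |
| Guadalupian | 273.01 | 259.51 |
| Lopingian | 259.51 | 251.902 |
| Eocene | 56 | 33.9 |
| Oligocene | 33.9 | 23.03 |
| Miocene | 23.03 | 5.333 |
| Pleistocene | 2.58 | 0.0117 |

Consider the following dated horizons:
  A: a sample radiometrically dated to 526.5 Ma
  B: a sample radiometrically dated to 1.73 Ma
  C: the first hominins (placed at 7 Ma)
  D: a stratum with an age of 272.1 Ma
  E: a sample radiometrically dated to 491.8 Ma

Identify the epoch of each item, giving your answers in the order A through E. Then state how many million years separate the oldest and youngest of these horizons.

A: 526.5 Ma lies in 538.8–521 Ma, so Terreneuvian.
B: 1.73 Ma lies in 2.58–0.0117 Ma, so Pleistocene.
C: 7 Ma lies in 23.03–5.333 Ma, so Miocene.
D: 272.1 Ma lies in 273.01–259.51 Ma, so Guadalupian.
E: 491.8 Ma lies in 497–485.4 Ma, so Furongian.
Oldest = 526.5 Ma, youngest = 1.73 Ma → span 524.77 Myr.

A — Terreneuvian; B — Pleistocene; C — Miocene; D — Guadalupian; E — Furongian; span 524.77 million years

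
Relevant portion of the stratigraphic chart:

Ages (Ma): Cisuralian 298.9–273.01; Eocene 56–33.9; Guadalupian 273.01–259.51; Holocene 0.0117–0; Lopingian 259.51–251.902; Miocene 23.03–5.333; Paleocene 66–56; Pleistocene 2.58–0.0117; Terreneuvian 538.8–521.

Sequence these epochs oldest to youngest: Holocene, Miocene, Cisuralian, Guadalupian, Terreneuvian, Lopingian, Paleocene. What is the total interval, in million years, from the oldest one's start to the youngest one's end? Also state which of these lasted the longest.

From the excerpt: Holocene 0.0117–0; Miocene 23.03–5.333; Cisuralian 298.9–273.01; Guadalupian 273.01–259.51; Terreneuvian 538.8–521; Lopingian 259.51–251.902; Paleocene 66–56 (Ma).
Larger Ma is earlier, so the oldest is Terreneuvian and the youngest is Holocene; oldest to youngest: Terreneuvian, Cisuralian, Guadalupian, Lopingian, Paleocene, Miocene, Holocene.
Oldest start 538.8 minus youngest end 0 gives 538.8 Myr overall.
Individual lengths (start − end): Terreneuvian 17.8; Paleocene 10; Lopingian 7.608; Cisuralian 25.89; Holocene 0.0117; Guadalupian 13.5; Miocene 17.697. The largest is Cisuralian at 25.89 Myr.

Terreneuvian → Cisuralian → Guadalupian → Lopingian → Paleocene → Miocene → Holocene; total span 538.8 Myr; longest is Cisuralian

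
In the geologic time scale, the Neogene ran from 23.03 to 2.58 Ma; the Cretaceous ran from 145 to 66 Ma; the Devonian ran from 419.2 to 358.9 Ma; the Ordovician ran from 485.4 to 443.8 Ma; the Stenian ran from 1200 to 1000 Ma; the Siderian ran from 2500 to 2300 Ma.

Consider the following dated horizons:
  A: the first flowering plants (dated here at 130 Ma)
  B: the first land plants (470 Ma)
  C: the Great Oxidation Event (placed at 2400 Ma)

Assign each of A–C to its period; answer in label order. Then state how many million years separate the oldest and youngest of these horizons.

A — Cretaceous; B — Ordovician; C — Siderian; span 2270 million years

A: 130 Ma lies in 145–66 Ma, so Cretaceous.
B: 470 Ma lies in 485.4–443.8 Ma, so Ordovician.
C: 2400 Ma lies in 2500–2300 Ma, so Siderian.
Oldest = 2400 Ma, youngest = 130 Ma → span 2270 Myr.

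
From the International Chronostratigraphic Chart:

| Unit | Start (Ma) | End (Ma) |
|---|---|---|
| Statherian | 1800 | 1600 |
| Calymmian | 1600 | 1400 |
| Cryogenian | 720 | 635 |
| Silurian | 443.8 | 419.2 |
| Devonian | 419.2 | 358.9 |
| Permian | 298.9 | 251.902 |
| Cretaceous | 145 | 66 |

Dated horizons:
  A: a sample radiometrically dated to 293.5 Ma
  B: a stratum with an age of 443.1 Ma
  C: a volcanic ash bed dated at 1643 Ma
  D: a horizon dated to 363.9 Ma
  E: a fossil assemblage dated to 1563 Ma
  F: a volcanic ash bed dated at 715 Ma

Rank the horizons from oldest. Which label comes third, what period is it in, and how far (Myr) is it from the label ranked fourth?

F, in the Cryogenian; 271.9 million years to B

Larger Ma means older, so oldest first: C 1643 > E 1563 > F 715 > B 443.1 > D 363.9 > A 293.5.
Counting 3 along gives F (715 Ma); the excerpt puts that inside the Cryogenian, 720–635 Ma.
Next in line is B (443.1 Ma), and 715 − 443.1 = 271.9 Myr.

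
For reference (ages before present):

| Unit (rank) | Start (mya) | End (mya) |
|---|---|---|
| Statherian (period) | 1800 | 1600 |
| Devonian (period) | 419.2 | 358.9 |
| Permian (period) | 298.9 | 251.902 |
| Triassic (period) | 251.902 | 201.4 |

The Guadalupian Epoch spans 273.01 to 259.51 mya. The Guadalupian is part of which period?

The Guadalupian (273.01–259.51 Ma) lies entirely within 298.9–251.902 Ma, the Permian Period.

Permian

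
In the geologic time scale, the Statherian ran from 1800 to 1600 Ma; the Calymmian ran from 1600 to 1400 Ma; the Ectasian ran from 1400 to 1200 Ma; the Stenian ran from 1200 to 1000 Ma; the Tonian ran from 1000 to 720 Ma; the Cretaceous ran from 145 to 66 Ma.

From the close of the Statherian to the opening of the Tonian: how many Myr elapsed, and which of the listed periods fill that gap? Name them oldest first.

End of Statherian = 1600 Ma; start of Tonian = 1000 Ma.
Gap = 1600 − 1000 = 600 Myr.
Periods wholly inside 1600–1000 Ma: Calymmian (1600–1400), Ectasian (1400–1200), Stenian (1200–1000).

600 million years; Calymmian, Ectasian, Stenian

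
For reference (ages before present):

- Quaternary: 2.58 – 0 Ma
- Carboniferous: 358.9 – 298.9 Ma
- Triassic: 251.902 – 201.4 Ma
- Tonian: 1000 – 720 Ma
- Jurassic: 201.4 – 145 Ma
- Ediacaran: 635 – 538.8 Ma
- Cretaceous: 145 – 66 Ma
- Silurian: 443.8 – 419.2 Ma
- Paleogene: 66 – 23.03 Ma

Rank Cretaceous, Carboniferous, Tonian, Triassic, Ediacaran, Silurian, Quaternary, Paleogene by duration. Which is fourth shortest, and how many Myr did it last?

Triassic, 50.502 million years

Start − end for each: Cretaceous 145 − 66 = 79; Carboniferous 358.9 − 298.9 = 60; Tonian 1000 − 720 = 280; Triassic 251.902 − 201.4 = 50.502; Ediacaran 635 − 538.8 = 96.2; Silurian 443.8 − 419.2 = 24.6; Quaternary 2.58 − 0 = 2.58; Paleogene 66 − 23.03 = 42.97.
Ranking these from shortest: Quaternary < Silurian < Paleogene < Triassic < Carboniferous < Cretaceous < Ediacaran < Tonian.
Position 4 in that ranking is Triassic, which lasted 50.502 Myr.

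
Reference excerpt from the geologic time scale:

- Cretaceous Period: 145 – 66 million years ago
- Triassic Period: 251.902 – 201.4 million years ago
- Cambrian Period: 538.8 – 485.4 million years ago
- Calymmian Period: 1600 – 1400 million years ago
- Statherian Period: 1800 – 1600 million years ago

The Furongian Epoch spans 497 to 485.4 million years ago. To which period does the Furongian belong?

The Furongian (497–485.4 Ma) lies entirely within 538.8–485.4 Ma, the Cambrian Period.

Cambrian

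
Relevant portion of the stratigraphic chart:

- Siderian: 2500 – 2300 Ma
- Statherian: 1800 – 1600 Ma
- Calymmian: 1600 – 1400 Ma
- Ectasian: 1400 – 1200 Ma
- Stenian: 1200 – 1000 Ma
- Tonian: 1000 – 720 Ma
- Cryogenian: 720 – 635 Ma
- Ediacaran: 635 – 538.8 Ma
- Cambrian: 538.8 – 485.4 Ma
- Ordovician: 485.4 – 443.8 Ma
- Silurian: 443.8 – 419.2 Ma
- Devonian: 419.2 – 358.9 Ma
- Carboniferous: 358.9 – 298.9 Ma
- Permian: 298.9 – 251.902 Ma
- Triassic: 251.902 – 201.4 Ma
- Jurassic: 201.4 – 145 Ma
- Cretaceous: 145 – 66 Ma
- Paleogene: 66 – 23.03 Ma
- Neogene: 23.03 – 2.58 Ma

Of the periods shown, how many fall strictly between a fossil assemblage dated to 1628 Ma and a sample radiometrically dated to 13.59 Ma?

The older date is 1628 Ma and the younger is 13.59 Ma.
Periods with start < 1628 and end > 13.59 Ma: Calymmian (1600–1400), Ectasian (1400–1200), Stenian (1200–1000), Tonian (1000–720), Cryogenian (720–635), Ediacaran (635–538.8), Cambrian (538.8–485.4), Ordovician (485.4–443.8), Silurian (443.8–419.2), Devonian (419.2–358.9), Carboniferous (358.9–298.9), Permian (298.9–251.902), Triassic (251.902–201.4), Jurassic (201.4–145), Cretaceous (145–66), Paleogene (66–23.03).
That is 16 complete periods.

16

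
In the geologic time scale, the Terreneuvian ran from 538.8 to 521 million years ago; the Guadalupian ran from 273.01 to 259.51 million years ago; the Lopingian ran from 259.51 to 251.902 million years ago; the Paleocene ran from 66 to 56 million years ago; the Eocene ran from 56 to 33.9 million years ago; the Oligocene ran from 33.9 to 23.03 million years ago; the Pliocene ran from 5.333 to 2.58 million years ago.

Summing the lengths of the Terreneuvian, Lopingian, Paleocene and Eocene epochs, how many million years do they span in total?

Each duration: Terreneuvian = 17.8; Lopingian = 7.608; Paleocene = 10; Eocene = 22.1.
Sum: 17.8 + 7.608 + 10 + 22.1 = 57.508 Myr.

57.508 million years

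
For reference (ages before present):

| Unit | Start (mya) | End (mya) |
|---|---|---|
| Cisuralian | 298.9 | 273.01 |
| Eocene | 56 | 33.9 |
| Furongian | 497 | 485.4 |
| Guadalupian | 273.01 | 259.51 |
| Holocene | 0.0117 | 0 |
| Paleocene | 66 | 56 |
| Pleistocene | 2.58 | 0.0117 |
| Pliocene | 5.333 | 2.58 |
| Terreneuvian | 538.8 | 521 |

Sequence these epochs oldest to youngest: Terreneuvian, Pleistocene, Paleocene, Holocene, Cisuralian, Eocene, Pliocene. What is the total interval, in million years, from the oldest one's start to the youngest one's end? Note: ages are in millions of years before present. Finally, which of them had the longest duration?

Terreneuvian, Cisuralian, Paleocene, Eocene, Pliocene, Pleistocene, Holocene; total span 538.8 Myr; longest is Cisuralian

From the excerpt: Terreneuvian 538.8–521; Pleistocene 2.58–0.0117; Paleocene 66–56; Holocene 0.0117–0; Cisuralian 298.9–273.01; Eocene 56–33.9; Pliocene 5.333–2.58 (Ma).
Larger Ma is earlier, so the oldest is Terreneuvian and the youngest is Holocene; oldest to youngest: Terreneuvian, Cisuralian, Paleocene, Eocene, Pliocene, Pleistocene, Holocene.
Oldest start 538.8 minus youngest end 0 gives 538.8 Myr overall.
Individual lengths (start − end): Paleocene 10; Cisuralian 25.89; Pliocene 2.753; Eocene 22.1; Pleistocene 2.5683; Terreneuvian 17.8; Holocene 0.0117. The largest is Cisuralian at 25.89 Myr.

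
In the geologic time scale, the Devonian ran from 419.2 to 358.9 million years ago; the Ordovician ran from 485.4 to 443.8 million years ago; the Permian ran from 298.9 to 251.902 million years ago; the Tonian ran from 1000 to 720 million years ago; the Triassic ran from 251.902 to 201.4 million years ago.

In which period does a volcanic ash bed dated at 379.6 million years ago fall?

379.6 Ma lies between 419.2 and 358.9 Ma, so it falls in the Devonian.

Devonian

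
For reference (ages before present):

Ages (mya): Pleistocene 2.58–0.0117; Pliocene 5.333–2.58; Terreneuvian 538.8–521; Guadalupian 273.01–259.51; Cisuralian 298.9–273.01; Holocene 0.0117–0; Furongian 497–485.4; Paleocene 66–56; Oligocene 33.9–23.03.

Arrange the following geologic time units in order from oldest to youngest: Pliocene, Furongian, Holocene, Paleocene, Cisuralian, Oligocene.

Furongian → Cisuralian → Paleocene → Oligocene → Pliocene → Holocene

Read off each span (Ma): Pliocene 5.333–2.58; Furongian 497–485.4; Holocene 0.0117–0; Paleocene 66–56; Cisuralian 298.9–273.01; Oligocene 33.9–23.03.
Larger Ma is older, so oldest→youngest is Furongian, Cisuralian, Paleocene, Oligocene, Pliocene, Holocene.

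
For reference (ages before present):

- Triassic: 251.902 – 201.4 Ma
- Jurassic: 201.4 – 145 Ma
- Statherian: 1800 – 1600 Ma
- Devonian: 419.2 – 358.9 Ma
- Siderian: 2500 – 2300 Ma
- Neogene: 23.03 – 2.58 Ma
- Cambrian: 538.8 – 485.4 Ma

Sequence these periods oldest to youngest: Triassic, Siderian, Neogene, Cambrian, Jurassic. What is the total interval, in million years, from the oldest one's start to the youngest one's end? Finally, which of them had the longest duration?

Start ages (Ma): Siderian 2500, Cambrian 538.8, Triassic 251.902, Jurassic 201.4, Neogene 23.03.
Ordered oldest to youngest: Siderian, Cambrian, Triassic, Jurassic, Neogene.
Span = 2500 − 2.58 = 2497.42 Myr.
Durations: Siderian 200, Neogene 20.45, Cambrian 53.4, Jurassic 56.4, Triassic 50.502 → longest is Siderian (200 Myr).

Siderian → Cambrian → Triassic → Jurassic → Neogene; total span 2497.42 Myr; longest is Siderian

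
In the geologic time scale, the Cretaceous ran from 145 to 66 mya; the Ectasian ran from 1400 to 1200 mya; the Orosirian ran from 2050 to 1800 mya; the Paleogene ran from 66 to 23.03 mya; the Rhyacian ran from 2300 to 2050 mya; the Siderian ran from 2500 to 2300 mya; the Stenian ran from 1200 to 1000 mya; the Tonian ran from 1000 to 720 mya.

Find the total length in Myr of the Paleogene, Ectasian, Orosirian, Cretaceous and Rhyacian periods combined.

Duration is start − end for each: (66 − 23.03) + (1400 − 1200) + (2050 − 1800) + (145 − 66) + (2300 − 2050).
That is 42.97 + 200 + 250 + 79 + 250, which totals 821.97 million years.

821.97 million years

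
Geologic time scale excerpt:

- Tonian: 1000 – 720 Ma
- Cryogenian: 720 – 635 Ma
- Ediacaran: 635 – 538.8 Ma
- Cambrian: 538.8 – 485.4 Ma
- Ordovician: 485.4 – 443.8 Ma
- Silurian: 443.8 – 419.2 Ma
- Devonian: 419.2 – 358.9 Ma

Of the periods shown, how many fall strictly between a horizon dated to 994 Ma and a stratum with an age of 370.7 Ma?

994 Ma sits inside the Tonian (1000–720) and 370.7 Ma inside the Devonian (419.2–358.9); neither of those is wholly between the two dates.
The listed periods lying completely between them are Cryogenian, Ediacaran, Cambrian, Ordovician, Silurian — 5 in all.

5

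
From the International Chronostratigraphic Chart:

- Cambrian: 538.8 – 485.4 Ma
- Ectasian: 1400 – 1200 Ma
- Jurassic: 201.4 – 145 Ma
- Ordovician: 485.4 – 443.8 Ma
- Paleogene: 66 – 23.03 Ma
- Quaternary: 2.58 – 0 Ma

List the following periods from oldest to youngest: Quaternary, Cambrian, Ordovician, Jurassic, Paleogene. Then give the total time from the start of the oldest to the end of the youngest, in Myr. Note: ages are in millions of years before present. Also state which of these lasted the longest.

From the excerpt: Quaternary 2.58–0; Cambrian 538.8–485.4; Ordovician 485.4–443.8; Jurassic 201.4–145; Paleogene 66–23.03 (Ma).
Larger Ma is earlier, so the oldest is Cambrian and the youngest is Quaternary; oldest to youngest: Cambrian, Ordovician, Jurassic, Paleogene, Quaternary.
Oldest start 538.8 minus youngest end 0 gives 538.8 Myr overall.
Individual lengths (start − end): Cambrian 53.4; Quaternary 2.58; Jurassic 56.4; Ordovician 41.6; Paleogene 42.97. The largest is Jurassic at 56.4 Myr.

Cambrian → Ordovician → Jurassic → Paleogene → Quaternary; total span 538.8 Myr; longest is Jurassic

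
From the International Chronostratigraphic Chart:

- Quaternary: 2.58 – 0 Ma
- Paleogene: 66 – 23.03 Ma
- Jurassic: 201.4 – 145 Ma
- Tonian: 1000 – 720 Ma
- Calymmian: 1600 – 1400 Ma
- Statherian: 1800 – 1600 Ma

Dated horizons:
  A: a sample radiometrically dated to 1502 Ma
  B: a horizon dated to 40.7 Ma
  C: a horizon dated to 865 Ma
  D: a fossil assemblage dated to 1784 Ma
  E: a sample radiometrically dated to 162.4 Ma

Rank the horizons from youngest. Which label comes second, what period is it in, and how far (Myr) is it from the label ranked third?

Smaller Ma means younger, so youngest first: B 40.7 < E 162.4 < C 865 < A 1502 < D 1784.
Counting 2 along gives E (162.4 Ma); the excerpt puts that inside the Jurassic, 201.4–145 Ma.
Next in line is C (865 Ma), and 865 − 162.4 = 702.6 Myr.

E, in the Jurassic; 702.6 million years to C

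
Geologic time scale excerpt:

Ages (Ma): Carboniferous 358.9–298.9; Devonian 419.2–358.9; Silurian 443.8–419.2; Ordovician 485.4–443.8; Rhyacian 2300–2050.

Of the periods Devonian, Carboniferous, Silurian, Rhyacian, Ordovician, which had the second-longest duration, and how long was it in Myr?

Devonian, 60.3 million years

Start − end for each: Devonian 419.2 − 358.9 = 60.3; Carboniferous 358.9 − 298.9 = 60; Silurian 443.8 − 419.2 = 24.6; Rhyacian 2300 − 2050 = 250; Ordovician 485.4 − 443.8 = 41.6.
Ranking these from longest: Rhyacian > Devonian > Carboniferous > Ordovician > Silurian.
Position 2 in that ranking is Devonian, which lasted 60.3 Myr.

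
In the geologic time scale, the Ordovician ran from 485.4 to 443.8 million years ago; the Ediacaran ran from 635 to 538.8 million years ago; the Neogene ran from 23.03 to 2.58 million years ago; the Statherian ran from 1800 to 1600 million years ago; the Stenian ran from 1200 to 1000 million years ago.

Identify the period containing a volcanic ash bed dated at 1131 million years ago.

Stenian

1131 Ma lies between 1200 and 1000 Ma, so it falls in the Stenian.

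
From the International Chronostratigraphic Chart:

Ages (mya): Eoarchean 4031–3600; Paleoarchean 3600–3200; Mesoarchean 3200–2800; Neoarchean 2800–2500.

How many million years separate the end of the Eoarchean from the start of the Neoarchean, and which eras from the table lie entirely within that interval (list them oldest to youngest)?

800 million years; Paleoarchean, Mesoarchean

The Eoarchean closes at 3600 Ma and the Neoarchean opens at 2800 Ma, so the interval is 3600 − 2800 = 800 Myr.
An era fits inside if it starts at or after 3600 Ma and ends at or before 2800 Ma; oldest first that gives Paleoarchean, Mesoarchean.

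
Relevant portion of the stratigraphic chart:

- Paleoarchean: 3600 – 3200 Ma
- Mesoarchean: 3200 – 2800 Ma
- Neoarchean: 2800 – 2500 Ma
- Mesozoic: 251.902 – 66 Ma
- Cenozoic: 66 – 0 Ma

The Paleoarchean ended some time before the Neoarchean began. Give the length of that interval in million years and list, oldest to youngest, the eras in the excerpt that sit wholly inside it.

400 million years; Mesoarchean

The Paleoarchean closes at 3200 Ma and the Neoarchean opens at 2800 Ma, so the interval is 3200 − 2800 = 400 Myr.
An era fits inside if it starts at or after 3200 Ma and ends at or before 2800 Ma; oldest first that gives Mesoarchean.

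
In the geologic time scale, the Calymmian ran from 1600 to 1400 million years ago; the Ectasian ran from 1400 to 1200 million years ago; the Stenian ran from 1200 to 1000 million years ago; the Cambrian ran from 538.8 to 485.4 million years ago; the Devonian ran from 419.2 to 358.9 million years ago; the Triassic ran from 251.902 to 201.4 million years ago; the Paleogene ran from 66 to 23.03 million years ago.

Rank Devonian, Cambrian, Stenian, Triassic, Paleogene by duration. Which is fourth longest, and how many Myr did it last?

Start − end for each: Devonian 419.2 − 358.9 = 60.3; Cambrian 538.8 − 485.4 = 53.4; Stenian 1200 − 1000 = 200; Triassic 251.902 − 201.4 = 50.502; Paleogene 66 − 23.03 = 42.97.
Ranking these from longest: Stenian > Devonian > Cambrian > Triassic > Paleogene.
Position 4 in that ranking is Triassic, which lasted 50.502 Myr.

Triassic, 50.502 million years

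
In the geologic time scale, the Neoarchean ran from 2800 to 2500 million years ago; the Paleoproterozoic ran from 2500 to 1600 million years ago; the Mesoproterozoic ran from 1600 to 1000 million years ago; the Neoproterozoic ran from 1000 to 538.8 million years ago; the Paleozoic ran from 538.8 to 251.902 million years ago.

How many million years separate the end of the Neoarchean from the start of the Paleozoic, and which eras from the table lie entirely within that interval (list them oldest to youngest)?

1961.2 million years; Paleoproterozoic, Mesoproterozoic, Neoproterozoic

The Neoarchean closes at 2500 Ma and the Paleozoic opens at 538.8 Ma, so the interval is 2500 − 538.8 = 1961.2 Myr.
An era fits inside if it starts at or after 2500 Ma and ends at or before 538.8 Ma; oldest first that gives Paleoproterozoic, Mesoproterozoic, Neoproterozoic.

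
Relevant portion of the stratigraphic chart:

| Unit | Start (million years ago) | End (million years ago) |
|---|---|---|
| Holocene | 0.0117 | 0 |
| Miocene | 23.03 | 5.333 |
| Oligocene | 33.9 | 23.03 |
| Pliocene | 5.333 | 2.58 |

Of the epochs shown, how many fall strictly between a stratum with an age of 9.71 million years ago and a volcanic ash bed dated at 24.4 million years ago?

Checking each listed span, none has both start < 24.4 Ma and end > 9.71 Ma — every epoch straddles one of the two dates or lies outside them — so the count is 0.

0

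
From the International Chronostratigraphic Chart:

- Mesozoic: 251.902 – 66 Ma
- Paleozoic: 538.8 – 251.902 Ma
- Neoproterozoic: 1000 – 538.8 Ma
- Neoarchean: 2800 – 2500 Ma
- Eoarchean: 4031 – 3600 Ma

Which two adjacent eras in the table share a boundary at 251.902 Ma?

The Paleozoic ends at 251.902 Ma and the Mesozoic begins at 251.902 Ma, so they share that boundary.

Paleozoic and Mesozoic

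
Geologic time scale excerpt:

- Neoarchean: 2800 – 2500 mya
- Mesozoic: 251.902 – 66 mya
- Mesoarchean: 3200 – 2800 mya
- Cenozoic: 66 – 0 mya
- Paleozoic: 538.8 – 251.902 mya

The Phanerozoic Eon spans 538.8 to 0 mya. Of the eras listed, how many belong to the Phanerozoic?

3

Eras inside 538.8–0 Ma: Paleozoic, Mesozoic, Cenozoic — 3 in total.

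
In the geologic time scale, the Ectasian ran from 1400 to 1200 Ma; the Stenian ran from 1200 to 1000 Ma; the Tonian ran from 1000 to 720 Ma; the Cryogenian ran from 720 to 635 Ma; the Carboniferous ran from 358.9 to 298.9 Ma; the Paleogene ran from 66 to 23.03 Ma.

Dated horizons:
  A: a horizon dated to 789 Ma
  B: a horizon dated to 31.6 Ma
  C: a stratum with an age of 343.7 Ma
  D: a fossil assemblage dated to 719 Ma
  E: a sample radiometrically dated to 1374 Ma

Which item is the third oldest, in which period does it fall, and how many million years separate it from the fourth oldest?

D, in the Cryogenian; 375.3 million years to C

Larger Ma means older, so oldest first: E 1374 > A 789 > D 719 > C 343.7 > B 31.6.
Counting 3 along gives D (719 Ma); the excerpt puts that inside the Cryogenian, 720–635 Ma.
Next in line is C (343.7 Ma), and 719 − 343.7 = 375.3 Myr.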